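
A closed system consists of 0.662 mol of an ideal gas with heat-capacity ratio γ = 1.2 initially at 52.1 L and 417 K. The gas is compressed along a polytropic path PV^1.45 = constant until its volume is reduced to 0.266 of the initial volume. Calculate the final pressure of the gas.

P₁ = nRT₁/V₁ = 0.662×8.314×417/52.1 = 44.1 kPa.
Polytropic n=1.45: T₂ = T₁(V₁/V₂)^(n−1) = 417×(3.76)^0.45 = 757 K; P₂ = P₁(V₁/V₂)^n = 301 kPa.

301 kPa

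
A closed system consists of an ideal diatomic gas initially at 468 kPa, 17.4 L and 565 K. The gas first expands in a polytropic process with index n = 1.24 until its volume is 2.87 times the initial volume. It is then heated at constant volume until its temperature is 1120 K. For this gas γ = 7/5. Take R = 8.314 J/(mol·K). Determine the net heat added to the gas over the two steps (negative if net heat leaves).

27600 J

n = P₁V₁/(RT₁) = 468×17.4/(8.314×565) = 1.73 mol.
Step 1 — Polytropic n=1.24: T₂ = T₁(V₁/V₂)^(n−1) = 565×(0.348)^0.24 = 439 K; P₂ = P₁(V₁/V₂)^n = 127 kPa.
W = (P₁V₁−P₂V₂)/(n−1) = (468×17.4−127×49.9)/0.24 = 7590 J.
ΔU = nCvΔT = 1.73×20.8×(439−565) = -4550 J.
Q = ΔU + W = 3030 J.
State after step 1: P = 127 kPa, V = 49.9 L, T = 439 K.
Step 2 — Isochoric: V stays 49.9 L; P/T = const ⇒ T₂ = 1120 K, P₂ = 323 kPa.
W = 0 (no volume change).
ΔU = nCvΔT = 1.73×20.8×(1120−439) = 24500 J.
Q = ΔU = 24500 J.
Net over both steps: W = 7590 J, Q = 27600 J, ΔU = 20000 J.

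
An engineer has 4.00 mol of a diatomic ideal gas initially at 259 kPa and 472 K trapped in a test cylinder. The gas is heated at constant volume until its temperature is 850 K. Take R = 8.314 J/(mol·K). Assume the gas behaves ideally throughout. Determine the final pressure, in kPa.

466 kPa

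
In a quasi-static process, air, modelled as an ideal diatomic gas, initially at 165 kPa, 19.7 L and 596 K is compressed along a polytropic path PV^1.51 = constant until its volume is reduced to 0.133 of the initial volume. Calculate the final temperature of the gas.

1670 K

Polytropic n=1.51: T₂ = T₁(V₁/V₂)^(n−1) = 596×(7.52)^0.51 = 1670 K; P₂ = P₁(V₁/V₂)^n = 3470 kPa.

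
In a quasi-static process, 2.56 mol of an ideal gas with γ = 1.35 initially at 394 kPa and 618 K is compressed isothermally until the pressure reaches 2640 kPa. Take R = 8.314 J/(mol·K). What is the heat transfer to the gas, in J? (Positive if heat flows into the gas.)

-25000 J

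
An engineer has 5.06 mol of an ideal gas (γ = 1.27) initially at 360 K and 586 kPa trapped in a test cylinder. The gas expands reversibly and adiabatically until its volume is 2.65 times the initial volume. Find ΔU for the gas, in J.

V₁ = nRT₁/P₁ = 5.06×8.314×360/586 = 25.8 L.
Adiabatic: TV^(γ−1) = const ⇒ T₂ = 360×(0.377)^0.270 = 277 K; PV^γ = const ⇒ P₂ = 170 kPa.
For an ideal gas ΔU = nCvΔT with Cv = R/(γ−1) = 30.8 J/(mol·K).
ΔU = 5.06×30.8×(277−360) = -13000 J.

-13000 J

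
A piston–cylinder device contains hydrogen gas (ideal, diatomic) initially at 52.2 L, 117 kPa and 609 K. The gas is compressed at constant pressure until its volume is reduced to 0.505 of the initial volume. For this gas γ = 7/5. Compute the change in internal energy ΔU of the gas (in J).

n = P₁V₁/(RT₁) = 117×52.2/(8.314×609) = 1.21 mol.
Isobaric: P stays 117 kPa; V/T = const ⇒ T₂ = 308 K, V₂ = 26.4 L.
For an ideal gas ΔU = nCvΔT with Cv = (5/2)R = 20.8 J/(mol·K).
ΔU = 1.21×20.8×(308−609) = -7560 J.

-7560 J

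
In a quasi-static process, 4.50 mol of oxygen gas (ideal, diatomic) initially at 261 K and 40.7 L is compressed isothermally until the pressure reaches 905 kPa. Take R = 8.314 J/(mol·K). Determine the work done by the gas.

P₁ = nRT₁/V₁ = 4.50×8.314×261/40.7 = 240 kPa.
Isothermal: T stays 261 K; PV = const ⇒ V₂ = 10.8 L, P₂ = 905 kPa.
W = nRT ln(V₂/V₁) = 4.50×8.314×261×ln(0.265) = -13000 J.

-13000 J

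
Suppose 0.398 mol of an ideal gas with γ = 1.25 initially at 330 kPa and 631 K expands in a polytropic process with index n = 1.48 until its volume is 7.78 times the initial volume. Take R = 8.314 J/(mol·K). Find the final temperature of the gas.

V₁ = nRT₁/P₁ = 0.398×8.314×631/330 = 6.33 L.
Polytropic n=1.48: T₂ = T₁(V₁/V₂)^(n−1) = 631×(0.129)^0.48 = 236 K; P₂ = P₁(V₁/V₂)^n = 15.8 kPa.

236 K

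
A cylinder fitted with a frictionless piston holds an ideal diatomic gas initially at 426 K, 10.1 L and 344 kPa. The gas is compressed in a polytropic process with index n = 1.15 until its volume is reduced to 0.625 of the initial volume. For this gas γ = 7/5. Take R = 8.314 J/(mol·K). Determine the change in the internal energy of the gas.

634 J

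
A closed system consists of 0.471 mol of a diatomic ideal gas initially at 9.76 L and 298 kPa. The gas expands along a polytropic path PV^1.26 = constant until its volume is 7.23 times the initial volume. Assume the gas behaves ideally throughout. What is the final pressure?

T₁ = P₁V₁/(nR) = 298×9.76/(0.471×8.314) = 743 K.
Polytropic n=1.26: T₂ = T₁(V₁/V₂)^(n−1) = 743×(0.138)^0.26 = 444 K; P₂ = P₁(V₁/V₂)^n = 24.6 kPa.

24.6 kPa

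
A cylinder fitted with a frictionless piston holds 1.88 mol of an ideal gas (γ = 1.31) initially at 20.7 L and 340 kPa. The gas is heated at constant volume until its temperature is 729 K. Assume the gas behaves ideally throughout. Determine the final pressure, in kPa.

550 kPa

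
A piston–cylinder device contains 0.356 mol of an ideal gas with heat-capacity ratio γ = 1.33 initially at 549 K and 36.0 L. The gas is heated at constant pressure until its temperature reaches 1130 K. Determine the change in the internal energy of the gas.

P₁ = nRT₁/V₁ = 0.356×8.314×549/36.0 = 45.1 kPa.
Isobaric: P stays 45.1 kPa; V/T = const ⇒ T₂ = 1130 K, V₂ = 74.1 L.
For an ideal gas ΔU = nCvΔT with Cv = R/(γ−1) = 25.2 J/(mol·K).
ΔU = 0.356×25.2×(1130−549) = 5210 J.

5210 J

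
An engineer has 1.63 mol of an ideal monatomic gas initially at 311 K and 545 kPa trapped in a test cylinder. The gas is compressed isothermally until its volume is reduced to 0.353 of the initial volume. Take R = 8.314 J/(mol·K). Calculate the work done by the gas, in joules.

-4390 J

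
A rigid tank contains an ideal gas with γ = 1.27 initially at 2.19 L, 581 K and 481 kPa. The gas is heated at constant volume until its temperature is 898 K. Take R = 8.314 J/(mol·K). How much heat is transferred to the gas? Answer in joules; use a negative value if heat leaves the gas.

n = P₁V₁/(RT₁) = 481×2.19/(8.314×581) = 0.218 mol.
Isochoric: V stays 2.19 L; P/T = const ⇒ T₂ = 898 K, P₂ = 743 kPa.
W = 0 (no volume change).
ΔU = nCvΔT = 0.218×30.8×(898−581) = 2130 J.
Q = ΔU = 2130 J.

2130 J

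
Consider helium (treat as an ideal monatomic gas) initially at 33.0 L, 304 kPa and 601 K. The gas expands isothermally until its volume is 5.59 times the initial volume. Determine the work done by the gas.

17300 J

n = P₁V₁/(RT₁) = 304×33.0/(8.314×601) = 2.01 mol.
Isothermal: T stays 601 K; PV = const ⇒ V₂ = 184 L, P₂ = 54.4 kPa.
W = nRT ln(V₂/V₁) = 2.01×8.314×601×ln(5.59) = 17300 J.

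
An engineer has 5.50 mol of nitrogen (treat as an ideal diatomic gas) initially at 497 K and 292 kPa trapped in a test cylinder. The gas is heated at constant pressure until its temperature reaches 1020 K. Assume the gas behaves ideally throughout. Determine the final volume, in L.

V₁ = nRT₁/P₁ = 5.50×8.314×497/292 = 77.8 L.
Isobaric: P stays 292 kPa; V/T = const ⇒ T₂ = 1020 K, V₂ = 160 L.

160 L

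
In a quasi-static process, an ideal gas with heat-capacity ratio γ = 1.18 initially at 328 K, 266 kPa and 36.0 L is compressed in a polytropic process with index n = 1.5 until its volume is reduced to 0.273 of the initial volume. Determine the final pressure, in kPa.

Polytropic n=1.5: T₂ = T₁(V₁/V₂)^(n−1) = 328×(3.66)^0.50 = 628 K; P₂ = P₁(V₁/V₂)^n = 1860 kPa.

1860 kPa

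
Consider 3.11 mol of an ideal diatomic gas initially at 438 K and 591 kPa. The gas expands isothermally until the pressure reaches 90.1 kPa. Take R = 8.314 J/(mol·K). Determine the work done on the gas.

V₁ = nRT₁/P₁ = 3.11×8.314×438/591 = 19.2 L.
Isothermal: T stays 438 K; PV = const ⇒ V₂ = 126 L, P₂ = 90.1 kPa.
W = nRT ln(V₂/V₁) = 3.11×8.314×438×ln(6.56) = 21300 J.
Work done on the gas = −W_by = -21300 J.

-21300 J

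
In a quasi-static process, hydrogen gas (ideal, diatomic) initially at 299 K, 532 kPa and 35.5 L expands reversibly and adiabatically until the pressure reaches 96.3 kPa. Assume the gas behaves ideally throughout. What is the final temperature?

183 K

Adiabatic: T₂/T₁ = (P₂/P₁)^((γ−1)/γ) ⇒ T₂ = 299×(0.181)^0.286 = 183 K; V₂ = 120 L.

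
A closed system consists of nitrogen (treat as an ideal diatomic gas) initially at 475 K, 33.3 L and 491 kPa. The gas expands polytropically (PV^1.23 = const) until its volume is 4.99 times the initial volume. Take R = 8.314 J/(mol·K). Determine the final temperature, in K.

328 K

Polytropic n=1.23: T₂ = T₁(V₁/V₂)^(n−1) = 475×(0.200)^0.23 = 328 K; P₂ = P₁(V₁/V₂)^n = 68.0 kPa.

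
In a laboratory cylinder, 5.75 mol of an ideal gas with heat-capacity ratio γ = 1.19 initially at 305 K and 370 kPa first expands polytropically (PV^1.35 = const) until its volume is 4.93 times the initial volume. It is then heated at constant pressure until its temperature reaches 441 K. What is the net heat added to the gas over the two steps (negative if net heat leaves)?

64800 J

V₁ = nRT₁/P₁ = 5.75×8.314×305/370 = 39.4 L.
Step 1 — Polytropic n=1.35: T₂ = T₁(V₁/V₂)^(n−1) = 305×(0.203)^0.35 = 175 K; P₂ = P₁(V₁/V₂)^n = 42.9 kPa.
W = (P₁V₁−P₂V₂)/(n−1) = (370×39.4−42.9×194)/0.35 = 17800 J.
ΔU = nCvΔT = 5.75×43.8×(175−305) = -32800 J.
Q = ΔU + W = -15000 J.
State after step 1: P = 42.9 kPa, V = 194 L, T = 175 K.
Step 2 — Isobaric: P stays 42.9 kPa; V/T = const ⇒ T₂ = 441 K, V₂ = 491 L.
W = PΔV = 42.9×(491−194) kPa·L = 12700 J.
ΔU = nCvΔT = 5.75×43.8×(441−175) = 67100 J.
Q = ΔU + W = nCpΔT = 79800 J.
Net over both steps: W = 30600 J, Q = 64800 J, ΔU = 34200 J.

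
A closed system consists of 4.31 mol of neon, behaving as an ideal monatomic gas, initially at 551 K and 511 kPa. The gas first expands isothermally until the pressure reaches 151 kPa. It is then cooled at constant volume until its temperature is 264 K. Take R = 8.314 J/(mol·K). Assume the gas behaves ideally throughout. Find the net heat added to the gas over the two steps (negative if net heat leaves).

8640 J

V₁ = nRT₁/P₁ = 4.31×8.314×551/511 = 38.6 L.
Step 1 — Isothermal: T stays 551 K; PV = const ⇒ V₂ = 131 L, P₂ = 151 kPa.
ΔU = 0 (ideal gas, T constant).
W = nRT ln(V₂/V₁) = 4.31×8.314×551×ln(3.38) = 24100 J.
Q = ΔU + W = 24100 J.
State after step 1: P = 151 kPa, V = 131 L, T = 551 K.
Step 2 — Isochoric: V stays 131 L; P/T = const ⇒ T₂ = 264 K, P₂ = 72.3 kPa.
W = 0 (no volume change).
ΔU = nCvΔT = 4.31×12.5×(264−551) = -15400 J.
Q = ΔU = -15400 J.
Net over both steps: W = 24100 J, Q = 8640 J, ΔU = -15400 J.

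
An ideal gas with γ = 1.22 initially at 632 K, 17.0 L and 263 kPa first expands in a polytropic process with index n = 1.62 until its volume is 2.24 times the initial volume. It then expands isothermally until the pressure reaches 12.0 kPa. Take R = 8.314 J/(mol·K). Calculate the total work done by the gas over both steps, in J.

7670 J

n = P₁V₁/(RT₁) = 263×17.0/(8.314×632) = 0.851 mol.
Step 1 — Polytropic n=1.62: T₂ = T₁(V₁/V₂)^(n−1) = 632×(0.446)^0.62 = 383 K; P₂ = P₁(V₁/V₂)^n = 71.2 kPa.
W = (P₁V₁−P₂V₂)/(n−1) = (263×17.0−71.2×38.1)/0.62 = 2840 J.
ΔU = nCvΔT = 0.851×37.8×(383−632) = -8000 J.
Q = ΔU + W = -5160 J.
State after step 1: P = 71.2 kPa, V = 38.1 L, T = 383 K.
Step 2 — Isothermal: T stays 383 K; PV = const ⇒ V₂ = 226 L, P₂ = 12.0 kPa.
ΔU = 0 (ideal gas, T constant).
W = nRT ln(V₂/V₁) = 0.851×8.314×383×ln(5.93) = 4830 J.
Q = ΔU + W = 4830 J.
Net over both steps: W = 7670 J, Q = -330 J, ΔU = -8000 J.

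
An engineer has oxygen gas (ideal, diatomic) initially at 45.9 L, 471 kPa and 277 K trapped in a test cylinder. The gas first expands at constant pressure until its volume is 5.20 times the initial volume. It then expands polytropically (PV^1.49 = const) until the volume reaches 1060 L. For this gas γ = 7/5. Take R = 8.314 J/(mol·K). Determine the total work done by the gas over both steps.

n = P₁V₁/(RT₁) = 471×45.9/(8.314×277) = 9.39 mol.
Step 1 — Isobaric: P stays 471 kPa; V/T = const ⇒ T₂ = 1440 K, V₂ = 239 L.
W = PΔV = 471×(239−45.9) kPa·L = 90800 J.
ΔU = nCvΔT = 9.39×20.8×(1440−277) = 227000 J.
Q = ΔU + W = nCpΔT = 318000 J.
State after step 1: P = 471 kPa, V = 239 L, T = 1440 K.
Step 2 — Polytropic n=1.49: T₂ = T₁(V₁/V₂)^(n−1) = 1440×(0.225)^0.49 = 694 K; P₂ = P₁(V₁/V₂)^n = 51.1 kPa.
W = (P₁V₁−P₂V₂)/(n−1) = (471×239−51.1×1060)/0.49 = 119000 J.
ΔU = nCvΔT = 9.39×20.8×(694−1440) = -146000 J.
Q = ΔU + W = -26800 J.
Net over both steps: W = 210000 J, Q = 291000 J, ΔU = 81300 J.

210000 J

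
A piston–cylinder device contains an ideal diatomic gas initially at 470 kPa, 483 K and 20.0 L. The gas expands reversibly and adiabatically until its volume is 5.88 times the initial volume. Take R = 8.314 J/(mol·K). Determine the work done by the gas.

11900 J

n = P₁V₁/(RT₁) = 470×20.0/(8.314×483) = 2.34 mol.
Adiabatic: TV^(γ−1) = const ⇒ T₂ = 483×(0.170)^0.400 = 238 K; PV^γ = const ⇒ P₂ = 39.4 kPa.
ΔU = nCvΔT = 2.34×20.8×(238−483) = -11900 J.
Q = 0 for an adiabatic process, so W = −ΔU = 11900 J.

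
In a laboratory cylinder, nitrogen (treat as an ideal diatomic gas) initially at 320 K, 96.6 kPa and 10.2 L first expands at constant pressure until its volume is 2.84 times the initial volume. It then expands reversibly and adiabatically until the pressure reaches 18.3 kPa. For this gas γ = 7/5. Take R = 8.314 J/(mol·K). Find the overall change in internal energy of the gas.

1890 J

n = P₁V₁/(RT₁) = 96.6×10.2/(8.314×320) = 0.370 mol.
Step 1 — Isobaric: P stays 96.6 kPa; V/T = const ⇒ T₂ = 909 K, V₂ = 29.0 L.
W = PΔV = 96.6×(29.0−10.2) kPa·L = 1810 J.
ΔU = nCvΔT = 0.370×20.8×(909−320) = 4530 J.
Q = ΔU + W = nCpΔT = 6350 J.
State after step 1: P = 96.6 kPa, V = 29.0 L, T = 909 K.
Step 2 — Adiabatic: T₂/T₁ = (P₂/P₁)^((γ−1)/γ) ⇒ T₂ = 909×(0.189)^0.286 = 565 K; V₂ = 95.1 L.
ΔU = nCvΔT = 0.370×20.8×(565−909) = -2650 J.
Q = 0 for an adiabatic process, so W = −ΔU = 2650 J.
Net over both steps: W = 4460 J, Q = 6350 J, ΔU = 1890 J.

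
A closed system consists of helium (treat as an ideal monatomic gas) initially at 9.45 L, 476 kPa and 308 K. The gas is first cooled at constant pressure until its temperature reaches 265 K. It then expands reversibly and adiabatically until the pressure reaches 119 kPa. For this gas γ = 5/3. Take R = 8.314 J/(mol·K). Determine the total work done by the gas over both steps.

n = P₁V₁/(RT₁) = 476×9.45/(8.314×308) = 1.76 mol.
Step 1 — Isobaric: P stays 476 kPa; V/T = const ⇒ T₂ = 265 K, V₂ = 8.13 L.
W = PΔV = 476×(8.13−9.45) kPa·L = -628 J.
ΔU = nCvΔT = 1.76×12.5×(265−308) = -942 J.
Q = ΔU + W = nCpΔT = -1570 J.
State after step 1: P = 476 kPa, V = 8.13 L, T = 265 K.
Step 2 — Adiabatic: T₂/T₁ = (P₂/P₁)^((γ−1)/γ) ⇒ T₂ = 265×(0.250)^0.400 = 152 K; V₂ = 18.7 L.
ΔU = nCvΔT = 1.76×12.5×(152−265) = -2470 J.
Q = 0 for an adiabatic process, so W = −ΔU = 2470 J.
Net over both steps: W = 1840 J, Q = -1570 J, ΔU = -3410 J.

1840 J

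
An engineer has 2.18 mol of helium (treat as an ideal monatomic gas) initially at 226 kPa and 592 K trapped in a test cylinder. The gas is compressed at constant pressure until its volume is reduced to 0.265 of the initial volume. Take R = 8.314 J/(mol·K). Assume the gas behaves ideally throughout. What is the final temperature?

157 K

V₁ = nRT₁/P₁ = 2.18×8.314×592/226 = 47.5 L.
Isobaric: P stays 226 kPa; V/T = const ⇒ T₂ = 157 K, V₂ = 12.6 L.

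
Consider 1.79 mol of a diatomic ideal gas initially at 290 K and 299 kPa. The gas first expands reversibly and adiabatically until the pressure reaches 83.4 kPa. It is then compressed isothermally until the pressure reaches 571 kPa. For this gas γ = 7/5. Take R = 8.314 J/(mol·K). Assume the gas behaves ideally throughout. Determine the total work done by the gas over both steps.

-2470 J

V₁ = nRT₁/P₁ = 1.79×8.314×290/299 = 14.4 L.
Step 1 — Adiabatic: T₂/T₁ = (P₂/P₁)^((γ−1)/γ) ⇒ T₂ = 290×(0.279)^0.286 = 201 K; V₂ = 35.9 L.
ΔU = nCvΔT = 1.79×20.8×(201−290) = -3300 J.
Q = 0 for an adiabatic process, so W = −ΔU = 3300 J.
State after step 1: P = 83.4 kPa, V = 35.9 L, T = 201 K.
Step 2 — Isothermal: T stays 201 K; PV = const ⇒ V₂ = 5.25 L, P₂ = 571 kPa.
ΔU = 0 (ideal gas, T constant).
W = nRT ln(V₂/V₁) = 1.79×8.314×201×ln(0.146) = -5760 J.
Q = ΔU + W = -5760 J.
Net over both steps: W = -2470 J, Q = -5760 J, ΔU = -3300 J.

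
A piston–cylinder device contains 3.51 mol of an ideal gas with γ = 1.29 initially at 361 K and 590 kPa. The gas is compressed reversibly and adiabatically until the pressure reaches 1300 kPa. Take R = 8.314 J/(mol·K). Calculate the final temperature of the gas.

431 K

V₁ = nRT₁/P₁ = 3.51×8.314×361/590 = 17.9 L.
Adiabatic: T₂/T₁ = (P₂/P₁)^((γ−1)/γ) ⇒ T₂ = 361×(2.20)^0.225 = 431 K; V₂ = 9.68 L.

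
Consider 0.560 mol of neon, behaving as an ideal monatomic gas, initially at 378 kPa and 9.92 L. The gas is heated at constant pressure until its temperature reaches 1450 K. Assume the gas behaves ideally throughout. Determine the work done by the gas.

T₁ = P₁V₁/(nR) = 378×9.92/(0.560×8.314) = 805 K.
Isobaric: P stays 378 kPa; V/T = const ⇒ T₂ = 1450 K, V₂ = 17.9 L.
W = PΔV = 378×(17.9−9.92) kPa·L = 3000 J.

3000 J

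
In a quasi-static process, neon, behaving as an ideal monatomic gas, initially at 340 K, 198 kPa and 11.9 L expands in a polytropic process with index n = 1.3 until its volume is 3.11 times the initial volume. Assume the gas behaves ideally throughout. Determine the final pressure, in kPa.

Polytropic n=1.3: T₂ = T₁(V₁/V₂)^(n−1) = 340×(0.322)^0.30 = 242 K; P₂ = P₁(V₁/V₂)^n = 45.3 kPa.

45.3 kPa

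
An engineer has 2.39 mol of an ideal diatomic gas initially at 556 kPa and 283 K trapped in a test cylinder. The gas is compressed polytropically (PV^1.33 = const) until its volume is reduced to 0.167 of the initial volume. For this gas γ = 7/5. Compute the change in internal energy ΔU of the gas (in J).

V₁ = nRT₁/P₁ = 2.39×8.314×283/556 = 10.1 L.
Polytropic n=1.33: T₂ = T₁(V₁/V₂)^(n−1) = 283×(5.99)^0.33 = 511 K; P₂ = P₁(V₁/V₂)^n = 6010 kPa.
For an ideal gas ΔU = nCvΔT with Cv = (5/2)R = 20.8 J/(mol·K).
ΔU = 2.39×20.8×(511−283) = 11300 J.

11300 J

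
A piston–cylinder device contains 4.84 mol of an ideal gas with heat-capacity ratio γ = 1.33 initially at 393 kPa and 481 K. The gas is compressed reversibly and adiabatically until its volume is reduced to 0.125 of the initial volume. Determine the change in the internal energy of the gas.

V₁ = nRT₁/P₁ = 4.84×8.314×481/393 = 49.3 L.
Adiabatic: TV^(γ−1) = const ⇒ T₂ = 481×(8.00)^0.330 = 955 K; PV^γ = const ⇒ P₂ = 6240 kPa.
For an ideal gas ΔU = nCvΔT with Cv = R/(γ−1) = 25.2 J/(mol·K).
ΔU = 4.84×25.2×(955−481) = 57800 J.

57800 J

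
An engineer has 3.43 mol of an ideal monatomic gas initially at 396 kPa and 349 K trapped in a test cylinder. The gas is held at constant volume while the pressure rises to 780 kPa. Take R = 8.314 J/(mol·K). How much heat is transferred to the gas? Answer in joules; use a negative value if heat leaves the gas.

14500 J

V₁ = nRT₁/P₁ = 3.43×8.314×349/396 = 25.1 L.
Isochoric: V stays 25.1 L; P/T = const ⇒ T₂ = 687 K, P₂ = 780 kPa.
W = 0 (no volume change).
ΔU = nCvΔT = 3.43×12.5×(687−349) = 14500 J.
Q = ΔU = 14500 J.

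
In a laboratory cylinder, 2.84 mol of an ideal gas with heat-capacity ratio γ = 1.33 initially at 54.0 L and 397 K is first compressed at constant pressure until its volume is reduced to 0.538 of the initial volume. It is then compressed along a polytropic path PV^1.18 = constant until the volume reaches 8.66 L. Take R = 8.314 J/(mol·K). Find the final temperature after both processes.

266 K

P₁ = nRT₁/V₁ = 2.84×8.314×397/54.0 = 174 kPa.
Step 1 — Isobaric: P stays 174 kPa; V/T = const ⇒ T₂ = 214 K, V₂ = 29.1 L.
W = PΔV = 174×(29.1−54.0) kPa·L = -4330 J.
ΔU = nCvΔT = 2.84×25.2×(214−397) = -13100 J.
Q = ΔU + W = nCpΔT = -17500 J.
State after step 1: P = 174 kPa, V = 29.1 L, T = 214 K.
Step 2 — Polytropic n=1.18: T₂ = T₁(V₁/V₂)^(n−1) = 214×(3.35)^0.18 = 266 K; P₂ = P₁(V₁/V₂)^n = 724 kPa.
W = (P₁V₁−P₂V₂)/(n−1) = (174×29.1−724×8.66)/0.18 = -6820 J.
ΔU = nCvΔT = 2.84×25.2×(266−214) = 3720 J.
Q = ΔU + W = -3100 J.
Net over both steps: W = -11200 J, Q = -20600 J, ΔU = -9400 J.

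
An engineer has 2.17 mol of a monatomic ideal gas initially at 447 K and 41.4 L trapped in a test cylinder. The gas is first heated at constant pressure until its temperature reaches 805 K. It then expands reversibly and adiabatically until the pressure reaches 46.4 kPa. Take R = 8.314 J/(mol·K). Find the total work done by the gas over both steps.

16000 J

P₁ = nRT₁/V₁ = 2.17×8.314×447/41.4 = 195 kPa.
Step 1 — Isobaric: P stays 195 kPa; V/T = const ⇒ T₂ = 805 K, V₂ = 74.6 L.
W = PΔV = 195×(74.6−41.4) kPa·L = 6460 J.
ΔU = nCvΔT = 2.17×12.5×(805−447) = 9690 J.
Q = ΔU + W = nCpΔT = 16100 J.
State after step 1: P = 195 kPa, V = 74.6 L, T = 805 K.
Step 2 — Adiabatic: T₂/T₁ = (P₂/P₁)^((γ−1)/γ) ⇒ T₂ = 805×(0.238)^0.400 = 453 K; V₂ = 176 L.
ΔU = nCvΔT = 2.17×12.5×(453−805) = -9510 J.
Q = 0 for an adiabatic process, so W = −ΔU = 9510 J.
Net over both steps: W = 16000 J, Q = 16100 J, ΔU = 176 J.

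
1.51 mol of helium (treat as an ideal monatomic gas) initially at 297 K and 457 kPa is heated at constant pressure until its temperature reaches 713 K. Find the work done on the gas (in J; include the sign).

-5220 J

V₁ = nRT₁/P₁ = 1.51×8.314×297/457 = 8.16 L.
Isobaric: P stays 457 kPa; V/T = const ⇒ T₂ = 713 K, V₂ = 19.6 L.
W = PΔV = 457×(19.6−8.16) kPa·L = 5220 J.
Work done on the gas = −W_by = -5220 J.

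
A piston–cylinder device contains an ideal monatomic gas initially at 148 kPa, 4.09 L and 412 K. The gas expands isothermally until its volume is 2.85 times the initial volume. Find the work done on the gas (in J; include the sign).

-634 J

n = P₁V₁/(RT₁) = 148×4.09/(8.314×412) = 0.177 mol.
Isothermal: T stays 412 K; PV = const ⇒ V₂ = 11.7 L, P₂ = 51.9 kPa.
W = nRT ln(V₂/V₁) = 0.177×8.314×412×ln(2.85) = 634 J.
Work done on the gas = −W_by = -634 J.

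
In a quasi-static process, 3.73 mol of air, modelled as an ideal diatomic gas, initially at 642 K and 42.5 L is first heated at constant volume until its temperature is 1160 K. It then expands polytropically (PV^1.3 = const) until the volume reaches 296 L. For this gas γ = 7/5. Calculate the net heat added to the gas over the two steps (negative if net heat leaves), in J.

53400 J

P₁ = nRT₁/V₁ = 3.73×8.314×642/42.5 = 468 kPa.
Step 1 — Isochoric: V stays 42.5 L; P/T = const ⇒ T₂ = 1160 K, P₂ = 846 kPa.
W = 0 (no volume change).
ΔU = nCvΔT = 3.73×20.8×(1160−642) = 40200 J.
Q = ΔU = 40200 J.
State after step 1: P = 846 kPa, V = 42.5 L, T = 1160 K.
Step 2 — Polytropic n=1.3: T₂ = T₁(V₁/V₂)^(n−1) = 1160×(0.144)^0.30 = 648 K; P₂ = P₁(V₁/V₂)^n = 67.9 kPa.
W = (P₁V₁−P₂V₂)/(n−1) = (846×42.5−67.9×296)/0.30 = 52900 J.
ΔU = nCvΔT = 3.73×20.8×(648−1160) = -39700 J.
Q = ΔU + W = 13200 J.
Net over both steps: W = 52900 J, Q = 53400 J, ΔU = 467 J.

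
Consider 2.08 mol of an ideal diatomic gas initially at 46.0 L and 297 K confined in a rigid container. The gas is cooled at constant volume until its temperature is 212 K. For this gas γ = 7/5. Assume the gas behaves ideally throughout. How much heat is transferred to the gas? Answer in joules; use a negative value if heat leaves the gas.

-3670 J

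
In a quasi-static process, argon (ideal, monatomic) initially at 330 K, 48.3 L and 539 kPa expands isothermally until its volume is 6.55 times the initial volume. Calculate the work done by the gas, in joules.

48900 J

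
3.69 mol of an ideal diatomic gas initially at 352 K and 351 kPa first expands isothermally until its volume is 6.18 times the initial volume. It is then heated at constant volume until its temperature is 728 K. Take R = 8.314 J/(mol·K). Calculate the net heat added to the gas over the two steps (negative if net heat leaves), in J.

V₁ = nRT₁/P₁ = 3.69×8.314×352/351 = 30.8 L.
Step 1 — Isothermal: T stays 352 K; PV = const ⇒ V₂ = 190 L, P₂ = 56.8 kPa.
ΔU = 0 (ideal gas, T constant).
W = nRT ln(V₂/V₁) = 3.69×8.314×352×ln(6.18) = 19700 J.
Q = ΔU + W = 19700 J.
State after step 1: P = 56.8 kPa, V = 190 L, T = 352 K.
Step 2 — Isochoric: V stays 190 L; P/T = const ⇒ T₂ = 728 K, P₂ = 117 kPa.
W = 0 (no volume change).
ΔU = nCvΔT = 3.69×20.8×(728−352) = 28800 J.
Q = ΔU = 28800 J.
Net over both steps: W = 19700 J, Q = 48500 J, ΔU = 28800 J.

48500 J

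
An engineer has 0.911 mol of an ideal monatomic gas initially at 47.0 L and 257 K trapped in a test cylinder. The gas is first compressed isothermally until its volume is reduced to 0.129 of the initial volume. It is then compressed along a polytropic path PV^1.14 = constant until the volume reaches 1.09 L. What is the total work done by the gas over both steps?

-7760 J

P₁ = nRT₁/V₁ = 0.911×8.314×257/47.0 = 41.4 kPa.
Step 1 — Isothermal: T stays 257 K; PV = const ⇒ V₂ = 6.06 L, P₂ = 321 kPa.
ΔU = 0 (ideal gas, T constant).
W = nRT ln(V₂/V₁) = 0.911×8.314×257×ln(0.129) = -3990 J.
Q = ΔU + W = -3990 J.
State after step 1: P = 321 kPa, V = 6.06 L, T = 257 K.
Step 2 — Polytropic n=1.14: T₂ = T₁(V₁/V₂)^(n−1) = 257×(5.56)^0.14 = 327 K; P₂ = P₁(V₁/V₂)^n = 2270 kPa.
W = (P₁V₁−P₂V₂)/(n−1) = (321×6.06−2270×1.09)/0.14 = -3780 J.
ΔU = nCvΔT = 0.911×12.5×(327−257) = 793 J.
Q = ΔU + W = -2980 J.
Net over both steps: W = -7760 J, Q = -6970 J, ΔU = 793 J.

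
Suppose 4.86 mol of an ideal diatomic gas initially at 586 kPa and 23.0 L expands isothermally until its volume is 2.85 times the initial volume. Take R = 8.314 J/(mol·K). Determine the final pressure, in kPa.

T₁ = P₁V₁/(nR) = 586×23.0/(4.86×8.314) = 334 K.
Isothermal: T stays 334 K; PV = const ⇒ V₂ = 65.5 L, P₂ = 206 kPa.

206 kPa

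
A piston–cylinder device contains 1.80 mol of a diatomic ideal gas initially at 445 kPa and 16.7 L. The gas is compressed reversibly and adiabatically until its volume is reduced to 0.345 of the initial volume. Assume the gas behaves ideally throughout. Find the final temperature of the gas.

760 K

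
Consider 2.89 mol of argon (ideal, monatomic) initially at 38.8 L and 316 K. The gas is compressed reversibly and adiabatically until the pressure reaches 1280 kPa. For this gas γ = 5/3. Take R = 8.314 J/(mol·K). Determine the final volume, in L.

P₁ = nRT₁/V₁ = 2.89×8.314×316/38.8 = 196 kPa.
Adiabatic: T₂/T₁ = (P₂/P₁)^((γ−1)/γ) ⇒ T₂ = 316×(6.54)^0.400 = 670 K; V₂ = 12.6 L.

12.6 L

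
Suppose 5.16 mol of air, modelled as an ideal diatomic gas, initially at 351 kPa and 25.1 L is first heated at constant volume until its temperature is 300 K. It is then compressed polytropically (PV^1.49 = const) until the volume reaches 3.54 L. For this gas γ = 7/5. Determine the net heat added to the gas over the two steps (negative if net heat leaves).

T₁ = P₁V₁/(nR) = 351×25.1/(5.16×8.314) = 205 K.
Step 1 — Isochoric: V stays 25.1 L; P/T = const ⇒ T₂ = 300 K, P₂ = 513 kPa.
W = 0 (no volume change).
ΔU = nCvΔT = 5.16×20.8×(300−205) = 10100 J.
Q = ΔU = 10100 J.
State after step 1: P = 513 kPa, V = 25.1 L, T = 300 K.
Step 2 — Polytropic n=1.49: T₂ = T₁(V₁/V₂)^(n−1) = 300×(7.09)^0.49 = 783 K; P₂ = P₁(V₁/V₂)^n = 9490 kPa.
W = (P₁V₁−P₂V₂)/(n−1) = (513×25.1−9490×3.54)/0.49 = -42300 J.
ΔU = nCvΔT = 5.16×20.8×(783−300) = 51800 J.
Q = ΔU + W = 9520 J.
Net over both steps: W = -42300 J, Q = 19700 J, ΔU = 62000 J.

19700 J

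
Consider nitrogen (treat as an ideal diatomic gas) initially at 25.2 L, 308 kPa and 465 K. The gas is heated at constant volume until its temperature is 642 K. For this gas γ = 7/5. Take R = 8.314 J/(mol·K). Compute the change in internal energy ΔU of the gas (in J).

n = P₁V₁/(RT₁) = 308×25.2/(8.314×465) = 2.01 mol.
Isochoric: V stays 25.2 L; P/T = const ⇒ T₂ = 642 K, P₂ = 425 kPa.
For an ideal gas ΔU = nCvΔT with Cv = (5/2)R = 20.8 J/(mol·K).
ΔU = 2.01×20.8×(642−465) = 7390 J.

7390 J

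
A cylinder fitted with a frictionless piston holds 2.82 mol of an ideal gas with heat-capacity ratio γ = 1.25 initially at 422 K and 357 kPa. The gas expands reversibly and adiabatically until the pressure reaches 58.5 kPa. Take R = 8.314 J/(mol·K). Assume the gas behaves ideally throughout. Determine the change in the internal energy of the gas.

-12000 J

V₁ = nRT₁/P₁ = 2.82×8.314×422/357 = 27.7 L.
Adiabatic: T₂/T₁ = (P₂/P₁)^((γ−1)/γ) ⇒ T₂ = 422×(0.164)^0.200 = 294 K; V₂ = 118 L.
For an ideal gas ΔU = nCvΔT with Cv = R/(γ−1) = 33.3 J/(mol·K).
ΔU = 2.82×33.3×(294−422) = -12000 J.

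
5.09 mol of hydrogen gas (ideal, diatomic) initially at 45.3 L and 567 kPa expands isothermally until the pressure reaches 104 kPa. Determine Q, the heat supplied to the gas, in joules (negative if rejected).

43600 J

T₁ = P₁V₁/(nR) = 567×45.3/(5.09×8.314) = 607 K.
Isothermal: T stays 607 K; PV = const ⇒ V₂ = 247 L, P₂ = 104 kPa.
ΔU = 0 (ideal gas, T constant).
W = nRT ln(V₂/V₁) = 5.09×8.314×607×ln(5.45) = 43600 J.
Q = ΔU + W = 43600 J.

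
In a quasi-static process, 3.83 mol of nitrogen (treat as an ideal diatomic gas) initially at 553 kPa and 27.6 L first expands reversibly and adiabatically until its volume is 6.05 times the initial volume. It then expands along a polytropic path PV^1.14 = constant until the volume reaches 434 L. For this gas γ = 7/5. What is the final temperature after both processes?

204 K

T₁ = P₁V₁/(nR) = 553×27.6/(3.83×8.314) = 479 K.
Step 1 — Adiabatic: TV^(γ−1) = const ⇒ T₂ = 479×(0.165)^0.400 = 233 K; PV^γ = const ⇒ P₂ = 44.5 kPa.
ΔU = nCvΔT = 3.83×20.8×(233−479) = -19600 J.
Q = 0 for an adiabatic process, so W = −ΔU = 19600 J.
State after step 1: P = 44.5 kPa, V = 167 L, T = 233 K.
Step 2 — Polytropic n=1.14: T₂ = T₁(V₁/V₂)^(n−1) = 233×(0.385)^0.14 = 204 K; P₂ = P₁(V₁/V₂)^n = 15.0 kPa.
W = (P₁V₁−P₂V₂)/(n−1) = (44.5×167−15.0×434)/0.14 = 6640 J.
ΔU = nCvΔT = 3.83×20.8×(204−233) = -2320 J.
Q = ΔU + W = 4320 J.
Net over both steps: W = 26200 J, Q = 4320 J, ΔU = -21900 J.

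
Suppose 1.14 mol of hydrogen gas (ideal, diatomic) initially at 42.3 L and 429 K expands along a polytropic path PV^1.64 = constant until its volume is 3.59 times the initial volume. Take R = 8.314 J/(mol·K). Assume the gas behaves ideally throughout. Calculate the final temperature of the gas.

189 K

P₁ = nRT₁/V₁ = 1.14×8.314×429/42.3 = 96.1 kPa.
Polytropic n=1.64: T₂ = T₁(V₁/V₂)^(n−1) = 429×(0.279)^0.64 = 189 K; P₂ = P₁(V₁/V₂)^n = 11.8 kPa.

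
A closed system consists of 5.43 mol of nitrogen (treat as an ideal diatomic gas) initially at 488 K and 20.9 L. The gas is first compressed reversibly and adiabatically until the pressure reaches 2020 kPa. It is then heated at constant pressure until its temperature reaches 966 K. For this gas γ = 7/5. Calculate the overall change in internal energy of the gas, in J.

P₁ = nRT₁/V₁ = 5.43×8.314×488/20.9 = 1050 kPa.
Step 1 — Adiabatic: T₂/T₁ = (P₂/P₁)^((γ−1)/γ) ⇒ T₂ = 488×(1.92)^0.286 = 588 K; V₂ = 13.1 L.
ΔU = nCvΔT = 5.43×20.8×(588−488) = 11200 J.
Q = 0 for an adiabatic process, so W = −ΔU = -11200 J.
State after step 1: P = 2020 kPa, V = 13.1 L, T = 588 K.
Step 2 — Isobaric: P stays 2020 kPa; V/T = const ⇒ T₂ = 966 K, V₂ = 21.6 L.
W = PΔV = 2020×(21.6−13.1) kPa·L = 17100 J.
ΔU = nCvΔT = 5.43×20.8×(966−588) = 42700 J.
Q = ΔU + W = nCpΔT = 59800 J.
Net over both steps: W = 5830 J, Q = 59800 J, ΔU = 53900 J.

53900 J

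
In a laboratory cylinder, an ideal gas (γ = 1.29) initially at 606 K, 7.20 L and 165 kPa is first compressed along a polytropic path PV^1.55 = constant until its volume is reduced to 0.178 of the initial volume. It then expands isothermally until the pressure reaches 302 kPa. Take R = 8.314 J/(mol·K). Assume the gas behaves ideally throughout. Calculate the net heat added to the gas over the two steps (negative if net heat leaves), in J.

9420 J

n = P₁V₁/(RT₁) = 165×7.20/(8.314×606) = 0.236 mol.
Step 1 — Polytropic n=1.55: T₂ = T₁(V₁/V₂)^(n−1) = 606×(5.62)^0.55 = 1570 K; P₂ = P₁(V₁/V₂)^n = 2400 kPa.
W = (P₁V₁−P₂V₂)/(n−1) = (165×7.20−2400×1.28)/0.55 = -3420 J.
ΔU = nCvΔT = 0.236×28.7×(1570−606) = 6490 J.
Q = ΔU + W = 3070 J.
State after step 1: P = 2400 kPa, V = 1.28 L, T = 1570 K.
Step 2 — Isothermal: T stays 1570 K; PV = const ⇒ V₂ = 10.2 L, P₂ = 302 kPa.
ΔU = 0 (ideal gas, T constant).
W = nRT ln(V₂/V₁) = 0.236×8.314×1570×ln(7.93) = 6360 J.
Q = ΔU + W = 6360 J.
Net over both steps: W = 2940 J, Q = 9420 J, ΔU = 6490 J.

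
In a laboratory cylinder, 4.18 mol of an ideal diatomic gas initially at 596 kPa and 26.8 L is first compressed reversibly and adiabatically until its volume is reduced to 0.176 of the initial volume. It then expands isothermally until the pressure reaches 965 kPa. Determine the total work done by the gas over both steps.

22300 J

T₁ = P₁V₁/(nR) = 596×26.8/(4.18×8.314) = 460 K.
Step 1 — Adiabatic: TV^(γ−1) = const ⇒ T₂ = 460×(5.68)^0.400 = 921 K; PV^γ = const ⇒ P₂ = 6780 kPa.
ΔU = nCvΔT = 4.18×20.8×(921−460) = 40100 J.
Q = 0 for an adiabatic process, so W = −ΔU = -40100 J.
State after step 1: P = 6780 kPa, V = 4.72 L, T = 921 K.
Step 2 — Isothermal: T stays 921 K; PV = const ⇒ V₂ = 33.2 L, P₂ = 965 kPa.
ΔU = 0 (ideal gas, T constant).
W = nRT ln(V₂/V₁) = 4.18×8.314×921×ln(7.03) = 62400 J.
Q = ΔU + W = 62400 J.
Net over both steps: W = 22300 J, Q = 62400 J, ΔU = 40100 J.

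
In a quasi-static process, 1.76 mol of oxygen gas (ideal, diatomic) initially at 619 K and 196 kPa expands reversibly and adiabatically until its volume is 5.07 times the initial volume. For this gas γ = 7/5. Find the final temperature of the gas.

V₁ = nRT₁/P₁ = 1.76×8.314×619/196 = 46.2 L.
Adiabatic: TV^(γ−1) = const ⇒ T₂ = 619×(0.197)^0.400 = 323 K; PV^γ = const ⇒ P₂ = 20.2 kPa.

323 K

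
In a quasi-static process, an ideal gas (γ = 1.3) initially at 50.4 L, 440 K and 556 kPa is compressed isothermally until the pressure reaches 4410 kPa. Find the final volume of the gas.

Isothermal: T stays 440 K; PV = const ⇒ V₂ = 6.35 L, P₂ = 4410 kPa.

6.35 L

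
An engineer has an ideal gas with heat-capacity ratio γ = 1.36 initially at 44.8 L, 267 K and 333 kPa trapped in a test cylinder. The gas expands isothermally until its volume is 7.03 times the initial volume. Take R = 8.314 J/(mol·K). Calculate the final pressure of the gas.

47.4 kPa

Isothermal: T stays 267 K; PV = const ⇒ V₂ = 315 L, P₂ = 47.4 kPa.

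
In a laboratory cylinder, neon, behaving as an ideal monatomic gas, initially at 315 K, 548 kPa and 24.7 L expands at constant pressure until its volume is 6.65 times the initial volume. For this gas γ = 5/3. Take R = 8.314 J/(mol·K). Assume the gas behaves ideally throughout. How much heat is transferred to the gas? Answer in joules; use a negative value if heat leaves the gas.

191000 J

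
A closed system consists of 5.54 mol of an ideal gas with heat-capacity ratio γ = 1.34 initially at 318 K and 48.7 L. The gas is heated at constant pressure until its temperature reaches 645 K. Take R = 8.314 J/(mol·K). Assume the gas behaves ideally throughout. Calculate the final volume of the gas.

98.8 L

P₁ = nRT₁/V₁ = 5.54×8.314×318/48.7 = 301 kPa.
Isobaric: P stays 301 kPa; V/T = const ⇒ T₂ = 645 K, V₂ = 98.8 L.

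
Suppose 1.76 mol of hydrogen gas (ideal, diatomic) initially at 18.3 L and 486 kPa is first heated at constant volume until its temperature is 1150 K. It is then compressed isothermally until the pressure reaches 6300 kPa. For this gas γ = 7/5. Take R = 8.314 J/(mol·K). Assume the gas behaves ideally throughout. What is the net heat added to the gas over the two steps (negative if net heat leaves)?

-12500 J

T₁ = P₁V₁/(nR) = 486×18.3/(1.76×8.314) = 608 K.
Step 1 — Isochoric: V stays 18.3 L; P/T = const ⇒ T₂ = 1150 K, P₂ = 920 kPa.
W = 0 (no volume change).
ΔU = nCvΔT = 1.76×20.8×(1150−608) = 19800 J.
Q = ΔU = 19800 J.
State after step 1: P = 920 kPa, V = 18.3 L, T = 1150 K.
Step 2 — Isothermal: T stays 1150 K; PV = const ⇒ V₂ = 2.67 L, P₂ = 6300 kPa.
ΔU = 0 (ideal gas, T constant).
W = nRT ln(V₂/V₁) = 1.76×8.314×1150×ln(0.146) = -32400 J.
Q = ΔU + W = -32400 J.
Net over both steps: W = -32400 J, Q = -12500 J, ΔU = 19800 J.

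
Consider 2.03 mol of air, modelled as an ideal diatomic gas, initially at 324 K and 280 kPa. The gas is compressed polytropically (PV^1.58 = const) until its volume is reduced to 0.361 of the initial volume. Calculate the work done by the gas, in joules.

V₁ = nRT₁/P₁ = 2.03×8.314×324/280 = 19.5 L.
Polytropic n=1.58: T₂ = T₁(V₁/V₂)^(n−1) = 324×(2.77)^0.58 = 585 K; P₂ = P₁(V₁/V₂)^n = 1400 kPa.
W = (P₁V₁−P₂V₂)/(n−1) = (280×19.5−1400×7.05)/0.58 = -7600 J.

-7600 J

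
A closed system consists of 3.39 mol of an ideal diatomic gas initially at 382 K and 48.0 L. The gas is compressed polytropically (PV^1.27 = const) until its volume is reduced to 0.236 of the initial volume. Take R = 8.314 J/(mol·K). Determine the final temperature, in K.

564 K

P₁ = nRT₁/V₁ = 3.39×8.314×382/48.0 = 224 kPa.
Polytropic n=1.27: T₂ = T₁(V₁/V₂)^(n−1) = 382×(4.24)^0.27 = 564 K; P₂ = P₁(V₁/V₂)^n = 1400 kPa.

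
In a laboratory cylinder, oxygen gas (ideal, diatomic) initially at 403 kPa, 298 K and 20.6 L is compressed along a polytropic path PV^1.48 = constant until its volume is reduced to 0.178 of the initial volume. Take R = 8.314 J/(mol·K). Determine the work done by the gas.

-22300 J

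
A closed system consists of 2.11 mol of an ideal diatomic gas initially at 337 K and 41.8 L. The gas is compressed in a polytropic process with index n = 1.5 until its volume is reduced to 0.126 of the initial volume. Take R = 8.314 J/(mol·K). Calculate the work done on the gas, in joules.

P₁ = nRT₁/V₁ = 2.11×8.314×337/41.8 = 141 kPa.
Polytropic n=1.5: T₂ = T₁(V₁/V₂)^(n−1) = 337×(7.94)^0.50 = 949 K; P₂ = P₁(V₁/V₂)^n = 3160 kPa.
W = (P₁V₁−P₂V₂)/(n−1) = (141×41.8−3160×5.27)/0.50 = -21500 J.
Work done on the gas = −W_by = 21500 J.

21500 J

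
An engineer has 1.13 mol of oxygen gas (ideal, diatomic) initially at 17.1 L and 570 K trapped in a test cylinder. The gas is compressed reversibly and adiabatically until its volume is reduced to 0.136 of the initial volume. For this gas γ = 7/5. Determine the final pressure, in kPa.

5110 kPa

P₁ = nRT₁/V₁ = 1.13×8.314×570/17.1 = 313 kPa.
Adiabatic: TV^(γ−1) = const ⇒ T₂ = 570×(7.35)^0.400 = 1270 K; PV^γ = const ⇒ P₂ = 5110 kPa.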